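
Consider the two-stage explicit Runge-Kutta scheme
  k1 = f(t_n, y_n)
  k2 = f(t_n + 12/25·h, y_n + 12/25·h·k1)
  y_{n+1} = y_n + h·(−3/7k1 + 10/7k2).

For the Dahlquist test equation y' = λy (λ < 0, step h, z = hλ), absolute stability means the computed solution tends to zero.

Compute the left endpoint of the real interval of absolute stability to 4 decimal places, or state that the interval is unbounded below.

On y'=λy, z=hλ:
  k1=λy_n ⇒ h·k1=z·y_n;  k2=λ(1+12/25z)y_n ⇒ h·k2=z(1+12/25z)y_n
  y_{n+1}/y_n = 1 − 3/7z + 10/7z(1+12/25z) = 1 + z + 24/35z²
  ⇒ R(z) = 1 + z + 24/35z².

Need |R(x)|<1, x<0.
x=-1.64: |R|=1.2043
R=1: x+24/35x²=0 ⇒ x=−35/24=-1.4583; min R=1−1/(4·24/35)=0.6354>−1
Confirm numerically:
  x=-1.219: |R|=0.79994 <1
  x=-0.910: |R|=0.65784 <1
  x=-0.703: |R|=0.63589 <1
  x=-1.779: |R|=1.39118 >1
  x=-1.759: |R|=1.36266 >1
  x=-1.654: |R|=1.22192 >1
Interval (-1.4583, 0).

z* = -1.4583.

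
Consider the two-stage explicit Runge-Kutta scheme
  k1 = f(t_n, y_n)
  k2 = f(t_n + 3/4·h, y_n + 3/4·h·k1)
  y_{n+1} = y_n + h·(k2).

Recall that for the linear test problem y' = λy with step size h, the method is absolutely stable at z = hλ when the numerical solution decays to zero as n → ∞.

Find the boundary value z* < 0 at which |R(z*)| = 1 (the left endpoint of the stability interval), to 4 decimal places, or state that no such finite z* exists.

On y'=λy, z=hλ:
  k1=λy_n ⇒ h·k1=z·y_n;  k2=λ(1+3/4z)y_n ⇒ h·k2=z(1+3/4z)y_n
  y_{n+1}/y_n = 1 + z(1+3/4z) = 1 + z + 3/4z²
  so R(z) = 1 + z + 3/4z².

Boundary: |R(x)|=1, x<0.
x=-1.1: |R|=0.8075
R=1: x+3/4x²=0 ⇒ x=−4/3=-1.3333; min R=1−1/(4·3/4)=0.6667>−1
Confirm numerically:
  x=-0.783: |R|=0.67682 <1
  x=-0.776: |R|=0.67563 <1
  x=-0.720: |R|=0.66880 <1
  x=-1.758: |R|=1.55992 >1
  x=-1.707: |R|=1.47839 >1
  x=-1.584: |R|=1.29779 >1
So |R|<1 on (-1.3333, 0).

z* = -1.3333.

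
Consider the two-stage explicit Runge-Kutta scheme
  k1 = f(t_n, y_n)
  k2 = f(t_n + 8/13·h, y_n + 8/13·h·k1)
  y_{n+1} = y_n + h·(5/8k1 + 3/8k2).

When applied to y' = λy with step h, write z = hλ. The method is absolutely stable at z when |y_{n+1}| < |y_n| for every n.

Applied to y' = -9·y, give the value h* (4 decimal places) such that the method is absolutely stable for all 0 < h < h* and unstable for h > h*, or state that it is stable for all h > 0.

(-4.3333,0); λ=-9 ⇒ h* = (13/3)/9 = 0.4815.

With y'=λy (z=hλ):
  k1=λy_n ⇒ h·k1=z·y_n;  k2=λ(1+8/13z)y_n ⇒ h·k2=z(1+8/13z)y_n
  y_{n+1}/y_n = 1 + 5/8z + 3/8z(1+8/13z) = 1 + z + 3/13z²
  ⇒ R(z) = 1 + z + 3/13z².

Solve |R(x)|<1 on ℝ⁻.
x=-1.05: |R|=0.2044
R=1: x+3/13x²=0 ⇒ x=−13/3=-4.3333; min R=1−1/(4·3/13)=-0.0833>−1
Confirm numerically:
  x=-3.505: |R|=0.33001 <1
  x=-3.422: |R|=0.28033 <1
  x=-3.099: |R|=0.11726 <1
  x=-2.225: |R|=0.08255 <1
  x=-4.785: |R|=1.49874 >1
  x=-4.751: |R|=1.45792 >1
  x=-4.652: |R|=1.34210 >1
So |R|<1 on (-4.3333, 0).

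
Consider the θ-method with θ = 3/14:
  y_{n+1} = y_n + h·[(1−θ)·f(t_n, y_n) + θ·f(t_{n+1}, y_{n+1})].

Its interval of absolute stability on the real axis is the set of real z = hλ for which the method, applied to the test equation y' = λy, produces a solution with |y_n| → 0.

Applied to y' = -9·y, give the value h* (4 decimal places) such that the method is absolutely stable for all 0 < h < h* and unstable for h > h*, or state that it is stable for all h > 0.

With y'=λy (z=hλ):
  y_{n+1} = y_n + z·[11/14·y_n + 3/14·y_{n+1}] ⇒ (1 − 3/14z)y_{n+1} = (1 + 11/14z)y_n
  ⇒ R(z) = (1 + 11/14z)/(1 − 3/14z).

Find x<0 with |R(x)|<1.
x=-1.48: |R|=0.1236
R=−1: 1+11/14x = −1+3/14x ⇒ -4/7x=2 ⇒ x=2/(-4/7)=-3.5000
Confirm numerically:
  x=-3.091: |R|=0.85941 <1
  x=-2.576: |R|=0.65979 <1
  x=-2.427: |R|=0.59664 <1
  x=-4.096: |R|=1.18138 >1
  x=-3.795: |R|=1.09297 >1
  x=-3.665: |R|=1.05281 >1
Stable set (-3.5000, 0).

(-3.5000,0); λ=-9 ⇒ h* = (7/2)/9 = 0.3889.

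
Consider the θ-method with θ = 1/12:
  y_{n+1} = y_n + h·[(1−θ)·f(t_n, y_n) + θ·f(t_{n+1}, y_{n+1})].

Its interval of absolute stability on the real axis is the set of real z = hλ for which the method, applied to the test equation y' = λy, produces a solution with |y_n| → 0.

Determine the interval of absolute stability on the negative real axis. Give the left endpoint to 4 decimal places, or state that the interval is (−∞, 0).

With y'=λy (z=hλ):
  y_{n+1} = y_n + z·[11/12·y_n + 1/12·y_{n+1}] ⇒ (1 − 1/12z)y_{n+1} = (1 + 11/12z)y_n
  R(z) = (1 + 11/12z)/(1 − 1/12z).

Boundary: |R(x)|=1, x<0.
x=-1.49: |R|=0.3254
R=−1: 1+11/12x = −1+1/12x ⇒ -5/6x=2 ⇒ x=2/(-5/6)=-2.4000
Confirm numerically:
  x=-2.339: |R|=0.95746 <1
  x=-1.744: |R|=0.52270 <1
  x=-1.494: |R|=0.32859 <1
  x=-0.975: |R|=0.09827 <1
  x=-2.943: |R|=1.36338 >1
  x=-2.621: |R|=1.15115 >1
So |R|<1 on (-2.4000, 0).

z∈(-2.4000,0).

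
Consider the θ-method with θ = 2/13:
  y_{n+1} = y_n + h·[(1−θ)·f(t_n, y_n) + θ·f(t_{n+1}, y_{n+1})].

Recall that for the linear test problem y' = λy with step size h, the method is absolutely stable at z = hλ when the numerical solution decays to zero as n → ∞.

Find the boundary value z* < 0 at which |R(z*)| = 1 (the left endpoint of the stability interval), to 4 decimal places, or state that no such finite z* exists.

z* = -2.8889.

Set f=λy, z=hλ:
  y_{n+1} = y_n + z·[11/13·y_n + 2/13·y_{n+1}] ⇒ (1 − 2/13z)y_{n+1} = (1 + 11/13z)y_n
  ⇒ R(z) = (1 + 11/13z)/(1 − 2/13z).

Boundary: |R(x)|=1, x<0.
x=-1.79: |R|=0.4035
R=−1: 1+11/13x = −1+2/13x ⇒ -9/13x=2 ⇒ x=2/(-9/13)=-2.8889
Confirm numerically:
  x=-2.693: |R|=0.90411 <1
  x=-2.450: |R|=0.77933 <1
  x=-1.726: |R|=0.36385 <1
  x=-3.268: |R|=1.17465 >1
  x=-3.125: |R|=1.11039 >1
  x=-3.028: |R|=1.06570 >1
So |R|<1 on (-2.8889, 0).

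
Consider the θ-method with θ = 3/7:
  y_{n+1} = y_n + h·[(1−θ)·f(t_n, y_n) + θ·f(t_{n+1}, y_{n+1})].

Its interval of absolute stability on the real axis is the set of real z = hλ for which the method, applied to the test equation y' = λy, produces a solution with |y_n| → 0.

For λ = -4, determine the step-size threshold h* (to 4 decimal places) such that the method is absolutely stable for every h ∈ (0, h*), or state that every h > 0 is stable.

With y'=λy (z=hλ):
  y_{n+1} = y_n + z·[4/7·y_n + 3/7·y_{n+1}] ⇒ (1 − 3/7z)y_{n+1} = (1 + 4/7z)y_n
  so R(z) = (1 + 4/7z)/(1 − 3/7z).

Boundary: |R(x)|=1, x<0.
x=-1.25: |R|=0.1860
R=−1: 1+4/7x = −1+3/7x ⇒ -1/7x=2 ⇒ x=2/(-1/7)=-14.0000
Confirm numerically:
  x=-13.607: |R|=0.99178 <1
  x=-7.967: |R|=0.80476 <1
  x=-5.655: |R|=0.65178 <1
  x=-14.489: |R|=1.00969 >1
  x=-14.373: |R|=1.00744 >1
  x=-14.329: |R|=1.00658 >1
Stable set (-14.0000, 0).

(-14.0000,0); λ=-4 ⇒ h* = (14)/4 = 3.5000.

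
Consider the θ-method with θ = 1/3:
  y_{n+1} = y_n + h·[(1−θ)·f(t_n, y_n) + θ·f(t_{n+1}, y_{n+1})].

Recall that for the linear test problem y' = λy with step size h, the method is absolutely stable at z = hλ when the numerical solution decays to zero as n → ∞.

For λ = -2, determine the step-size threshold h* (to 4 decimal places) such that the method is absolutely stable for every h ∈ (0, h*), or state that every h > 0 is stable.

(-6.0000,0); λ=-2 ⇒ h* = (6)/2 = 3.0000.

Test eqn y'=λy, z=hλ:
  y_{n+1} = y_n + z·[2/3·y_n + 1/3·y_{n+1}] ⇒ (1 − 1/3z)y_{n+1} = (1 + 2/3z)y_n
  Hence R(z) = (1 + 2/3z)/(1 − 1/3z).

Solve |R(x)|<1 on ℝ⁻.
x=-0.37: |R|=0.6706
R=−1: 1+2/3x = −1+1/3x ⇒ -1/3x=2 ⇒ x=2/(-1/3)=-6.0000
Confirm numerically:
  x=-4.996: |R|=0.87444 <1
  x=-4.230: |R|=0.75519 <1
  x=-4.214: |R|=0.75243 <1
  x=-2.587: |R|=0.38912 <1
  x=-6.456: |R|=1.04822 >1
  x=-6.429: |R|=1.04550 >1
  x=-6.149: |R|=1.01629 >1
So |R|<1 on (-6.0000, 0).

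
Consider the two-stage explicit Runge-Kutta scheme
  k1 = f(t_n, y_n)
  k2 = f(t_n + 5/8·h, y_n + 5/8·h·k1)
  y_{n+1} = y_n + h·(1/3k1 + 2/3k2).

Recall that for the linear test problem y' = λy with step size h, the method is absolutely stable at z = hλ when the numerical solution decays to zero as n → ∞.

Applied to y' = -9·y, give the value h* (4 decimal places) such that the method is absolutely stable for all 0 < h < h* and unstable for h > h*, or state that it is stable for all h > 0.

On y'=λy, z=hλ:
  k1=λy_n ⇒ h·k1=z·y_n;  k2=λ(1+5/8z)y_n ⇒ h·k2=z(1+5/8z)y_n
  y_{n+1}/y_n = 1 + 1/3z + 2/3z(1+5/8z) = 1 + z + 5/12z²
  R(z) = 1 + z + 5/12z².

Find x<0 with |R(x)|<1.
x=-0.38: |R|=0.6802
R=1: x+5/12x²=0 ⇒ x=−12/5=-2.4000; min R=1−1/(4·5/12)=0.4000>−1
Confirm numerically:
  x=-1.729: |R|=0.51660 <1
  x=-1.675: |R|=0.49401 <1
  x=-1.381: |R|=0.41365 <1
  x=-0.967: |R|=0.42262 <1
  x=-2.811: |R|=1.48138 >1
  x=-2.670: |R|=1.30038 >1
Stable set (-2.4000, 0).

(-2.4000,0); λ=-9 ⇒ h* = (12/5)/9 = 0.2667.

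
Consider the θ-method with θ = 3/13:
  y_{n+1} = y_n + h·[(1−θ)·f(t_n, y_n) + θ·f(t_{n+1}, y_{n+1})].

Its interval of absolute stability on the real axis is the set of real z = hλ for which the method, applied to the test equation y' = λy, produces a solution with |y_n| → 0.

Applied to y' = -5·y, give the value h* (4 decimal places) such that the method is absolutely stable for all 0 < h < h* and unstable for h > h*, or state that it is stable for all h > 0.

(-3.7143,0); λ=-5 ⇒ h* = (26/7)/5 = 0.7429.

Test eqn y'=λy, z=hλ:
  y_{n+1} = y_n + z·[10/13·y_n + 3/13·y_{n+1}] ⇒ (1 − 3/13z)y_{n+1} = (1 + 10/13z)y_n
  R(z) = (1 + 10/13z)/(1 − 3/13z).

Solve |R(x)|<1 on ℝ⁻.
x=-1.79: |R|=0.2667
R=−1: 1+10/13x = −1+3/13x ⇒ -7/13x=2 ⇒ x=2/(-7/13)=-3.7143
Confirm numerically:
  x=-3.650: |R|=0.98121 <1
  x=-3.180: |R|=0.83407 <1
  x=-2.890: |R|=0.73373 <1
  x=-2.400: |R|=0.54455 <1
  x=-4.294: |R|=1.15679 >1
  x=-4.145: |R|=1.11854 >1
  x=-4.137: |R|=1.11645 >1
So |R|<1 on (-3.7143, 0).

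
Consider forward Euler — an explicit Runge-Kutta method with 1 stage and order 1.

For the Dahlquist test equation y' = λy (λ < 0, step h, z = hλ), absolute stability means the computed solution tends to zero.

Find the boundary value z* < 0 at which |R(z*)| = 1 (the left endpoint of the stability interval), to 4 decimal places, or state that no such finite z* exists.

left endpoint -2.0000.

With y'=λy (z=hλ):
  order 1, 1-stage ⇒ R(z)=1+z
  (e.g. R(-1.1)=-0.10000, |R|=0.10000)

Solve |R(x)|<1 on ℝ⁻.
x=-1.1: |R|=0.1000
|R(-1.81)|=0.8100 |R(-1.18)|=0.1800 |R(-0.51)|=0.4900
Bisect:
  x_lo=-2.5908 |R|=1.5908  x_hi=-0.1208 |R|=0.8792
  mid=-1.35583 |R|=0.35583 →hi
  mid=-1.97334 |R|=0.97334 →hi
  mid=-2.28209 |R|=1.28209 →lo
  mid=-2.12771 |R|=1.12771 →lo
  mid=-2.05053 |R|=1.05053 →lo
  mid=-2.01193 |R|=1.01193 →lo
  mid=-1.99263 |R|=0.99263 →hi
  mid=-2.00228 |R|=1.00228 →lo
  mid=-1.99746 |R|=0.99746 →hi
  ...
  [-2.00002,-1.99987] ⇒ x*=-2.0000
Stable set (-2.0000, 0).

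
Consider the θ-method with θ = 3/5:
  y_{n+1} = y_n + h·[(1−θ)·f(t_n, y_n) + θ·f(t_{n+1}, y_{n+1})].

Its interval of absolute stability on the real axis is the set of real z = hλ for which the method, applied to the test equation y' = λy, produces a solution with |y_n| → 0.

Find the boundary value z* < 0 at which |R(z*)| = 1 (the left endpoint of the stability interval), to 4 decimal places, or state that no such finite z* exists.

interval (−∞, 0).

With y'=λy (z=hλ):
  y_{n+1} = y_n + z·[2/5·y_n + 3/5·y_{n+1}] ⇒ (1 − 3/5z)y_{n+1} = (1 + 2/5z)y_n
  R(z) = (1 + 2/5z)/(1 − 3/5z).

Find x<0 with |R(x)|<1.
x=-1: |R|=0.3750
x=-2: |R|=0.0909
x=-10: |R|=0.4286
x=-100: |R|=0.6393
θ=3/5≥1/2 ⇒ |1+2/5x|<|1−3/5x| ∀x<0 ⇒ stable on all of ℝ⁻.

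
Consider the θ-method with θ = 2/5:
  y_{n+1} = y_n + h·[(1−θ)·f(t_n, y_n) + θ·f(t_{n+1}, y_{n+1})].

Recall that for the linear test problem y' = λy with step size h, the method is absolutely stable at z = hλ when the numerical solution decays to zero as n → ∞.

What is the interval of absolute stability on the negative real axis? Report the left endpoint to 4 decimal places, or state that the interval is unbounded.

(-10.0000, 0).

With y'=λy (z=hλ):
  y_{n+1} = y_n + z·[3/5·y_n + 2/5·y_{n+1}] ⇒ (1 − 2/5z)y_{n+1} = (1 + 3/5z)y_n
  Hence R(z) = (1 + 3/5z)/(1 − 2/5z).

Need |R(x)|<1, x<0.
x=-1.45: |R|=0.0823
R=−1: 1+3/5x = −1+2/5x ⇒ -1/5x=2 ⇒ x=2/(-1/5)=-10.0000
Confirm numerically:
  x=-9.182: |R|=0.96499 <1
  x=-6.898: |R|=0.83496 <1
  x=-6.723: |R|=0.82235 <1
  x=-6.702: |R|=0.82080 <1
  x=-10.196: |R|=1.00772 >1
  x=-10.069: |R|=1.00274 >1
So |R|<1 on (-10.0000, 0).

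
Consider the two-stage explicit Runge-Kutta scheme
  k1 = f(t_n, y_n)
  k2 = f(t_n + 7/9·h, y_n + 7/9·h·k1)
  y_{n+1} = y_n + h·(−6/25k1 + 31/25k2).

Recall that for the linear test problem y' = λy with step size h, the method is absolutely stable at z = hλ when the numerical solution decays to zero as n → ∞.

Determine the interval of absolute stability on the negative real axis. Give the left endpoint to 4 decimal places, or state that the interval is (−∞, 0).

Test eqn y'=λy, z=hλ:
  k1=λy_n ⇒ h·k1=z·y_n;  k2=λ(1+7/9z)y_n ⇒ h·k2=z(1+7/9z)y_n
  y_{n+1}/y_n = 1 − 6/25z + 31/25z(1+7/9z) = 1 + z + 217/225z²
  R(z) = 1 + z + 217/225z².

Find x<0 with |R(x)|<1.
x=-0.81: |R|=0.8228
R=1: x+217/225x²=0 ⇒ x=−225/217=-1.0369; min R=1−1/(4·217/225)=0.7408>−1
Confirm numerically:
  x=-0.920: |R|=0.89631 <1
  x=-0.801: |R|=0.81779 <1
  x=-0.612: |R|=0.74923 <1
  x=-1.507: |R|=1.68330 >1
  x=-1.093: |R|=1.05917 >1
Stable set (-1.0369, 0).

(-1.0369, 0).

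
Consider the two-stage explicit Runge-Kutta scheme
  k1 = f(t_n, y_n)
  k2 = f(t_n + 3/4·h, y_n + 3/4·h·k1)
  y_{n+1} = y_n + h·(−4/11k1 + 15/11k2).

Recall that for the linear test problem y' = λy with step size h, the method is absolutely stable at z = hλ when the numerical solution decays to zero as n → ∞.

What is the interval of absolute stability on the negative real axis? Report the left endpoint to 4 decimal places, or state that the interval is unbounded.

Set f=λy, z=hλ:
  k1=λy_n ⇒ h·k1=z·y_n;  k2=λ(1+3/4z)y_n ⇒ h·k2=z(1+3/4z)y_n
  y_{n+1}/y_n = 1 − 4/11z + 15/11z(1+3/4z) = 1 + z + 45/44z²
  Hence R(z) = 1 + z + 45/44z².

Boundary: |R(x)|=1, x<0.
x=-0.95: |R|=0.9730
R=1: x+45/44x²=0 ⇒ x=−44/45=-0.9778; min R=1−1/(4·45/44)=0.7556>−1
Confirm numerically:
  x=-0.939: |R|=0.96276 <1
  x=-0.478: |R|=0.75568 <1
  x=-0.400: |R|=0.76364 <1
  x=-1.344: |R|=1.50339 >1
  x=-1.233: |R|=1.32184 >1
Interval (-0.9778, 0).

(-0.9778, 0).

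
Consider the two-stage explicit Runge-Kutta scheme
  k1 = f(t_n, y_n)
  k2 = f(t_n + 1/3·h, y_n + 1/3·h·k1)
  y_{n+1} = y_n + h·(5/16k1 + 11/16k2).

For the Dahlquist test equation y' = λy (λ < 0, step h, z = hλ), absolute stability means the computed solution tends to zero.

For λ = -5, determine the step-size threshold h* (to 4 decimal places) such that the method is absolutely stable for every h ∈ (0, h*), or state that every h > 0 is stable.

(-4.3636,0); λ=-5 ⇒ h* = (48/11)/5 = 0.8727.

On y'=λy, z=hλ:
  k1=λy_n ⇒ h·k1=z·y_n;  k2=λ(1+1/3z)y_n ⇒ h·k2=z(1+1/3z)y_n
  y_{n+1}/y_n = 1 + 5/16z + 11/16z(1+1/3z) = 1 + z + 11/48z²
  ⇒ R(z) = 1 + z + 11/48z².

Find x<0 with |R(x)|<1.
x=-0.72: |R|=0.3988
R=1: x+11/48x²=0 ⇒ x=−48/11=-4.3636; min R=1−1/(4·11/48)=-0.0909>−1
Confirm numerically:
  x=-4.264: |R|=0.90264 <1
  x=-3.954: |R|=0.62882 <1
  x=-2.930: |R|=0.03737 <1
  x=-2.323: |R|=0.08634 <1
  x=-4.847: |R|=1.53691 >1
  x=-4.752: |R|=1.42293 >1
  x=-4.649: |R|=1.30403 >1
So |R|<1 on (-4.3636, 0).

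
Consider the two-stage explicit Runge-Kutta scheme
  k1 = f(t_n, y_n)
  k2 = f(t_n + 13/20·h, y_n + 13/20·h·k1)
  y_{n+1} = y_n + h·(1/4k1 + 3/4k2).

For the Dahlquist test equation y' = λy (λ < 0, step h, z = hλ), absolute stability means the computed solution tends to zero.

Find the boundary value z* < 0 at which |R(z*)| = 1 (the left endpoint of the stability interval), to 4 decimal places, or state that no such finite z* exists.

left endpoint -2.0513.

With y'=λy (z=hλ):
  k1=λy_n ⇒ h·k1=z·y_n;  k2=λ(1+13/20z)y_n ⇒ h·k2=z(1+13/20z)y_n
  y_{n+1}/y_n = 1 + 1/4z + 3/4z(1+13/20z) = 1 + z + 39/80z²
  Hence R(z) = 1 + z + 39/80z².

Solve |R(x)|<1 on ℝ⁻.
x=-0.82: |R|=0.5078
R=1: x+39/80x²=0 ⇒ x=−80/39=-2.0513; min R=1−1/(4·39/80)=0.4872>−1
Confirm numerically:
  x=-1.917: |R|=0.87451 <1
  x=-1.797: |R|=0.77724 <1
  x=-1.057: |R|=0.48766 <1
  x=-2.206: |R|=1.16639 >1
  x=-2.147: |R|=1.10018 >1
So |R|<1 on (-2.0513, 0).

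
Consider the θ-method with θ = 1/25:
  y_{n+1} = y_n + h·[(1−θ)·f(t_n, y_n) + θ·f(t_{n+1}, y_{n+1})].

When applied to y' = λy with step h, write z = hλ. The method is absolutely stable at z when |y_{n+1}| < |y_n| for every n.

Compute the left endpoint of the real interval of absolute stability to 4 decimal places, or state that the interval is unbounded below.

z* = -2.1739.

Set f=λy, z=hλ:
  y_{n+1} = y_n + z·[24/25·y_n + 1/25·y_{n+1}] ⇒ (1 − 1/25z)y_{n+1} = (1 + 24/25z)y_n
  so R(z) = (1 + 24/25z)/(1 − 1/25z).

Need |R(x)|<1, x<0.
x=-1.56: |R|=0.4684
R=−1: 1+24/25x = −1+1/25x ⇒ -23/25x=2 ⇒ x=2/(-23/25)=-2.1739
Confirm numerically:
  x=-2.041: |R|=0.88695 <1
  x=-1.928: |R|=0.78996 <1
  x=-1.664: |R|=0.56016 <1
  x=-2.716: |R|=1.44985 >1
  x=-2.692: |R|=1.43030 >1
  x=-2.518: |R|=1.28759 >1
So |R|<1 on (-2.1739, 0).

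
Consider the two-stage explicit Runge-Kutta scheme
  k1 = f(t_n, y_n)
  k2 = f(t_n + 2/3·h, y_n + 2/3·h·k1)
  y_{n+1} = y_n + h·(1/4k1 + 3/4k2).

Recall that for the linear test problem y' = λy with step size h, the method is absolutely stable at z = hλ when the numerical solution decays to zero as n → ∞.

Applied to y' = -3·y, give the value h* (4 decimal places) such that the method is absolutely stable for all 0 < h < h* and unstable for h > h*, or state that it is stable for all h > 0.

(-2.0000,0); λ=-3 ⇒ h* = (2)/3 = 0.6667.

With y'=λy (z=hλ):
  k1=λy_n ⇒ h·k1=z·y_n;  k2=λ(1+2/3z)y_n ⇒ h·k2=z(1+2/3z)y_n
  y_{n+1}/y_n = 1 + 1/4z + 3/4z(1+2/3z) = 1 + z + 1/2z²
  so R(z) = 1 + z + 1/2z².

Find x<0 with |R(x)|<1.
x=-1.21: |R|=0.5221
R=1: x+1/2x²=0 ⇒ x=−2=-2.0000; min R=1−1/(4·1/2)=0.5000>−1
Confirm numerically:
  x=-1.844: |R|=0.85617 <1
  x=-1.512: |R|=0.63107 <1
  x=-1.238: |R|=0.52832 <1
  x=-2.576: |R|=1.74189 >1
  x=-2.503: |R|=1.62950 >1
  x=-2.101: |R|=1.10610 >1
Stable set (-2.0000, 0).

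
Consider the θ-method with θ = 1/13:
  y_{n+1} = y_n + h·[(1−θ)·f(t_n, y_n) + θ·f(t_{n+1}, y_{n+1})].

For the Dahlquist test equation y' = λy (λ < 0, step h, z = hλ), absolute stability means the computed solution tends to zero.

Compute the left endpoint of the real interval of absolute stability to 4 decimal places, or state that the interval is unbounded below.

Set f=λy, z=hλ:
  y_{n+1} = y_n + z·[12/13·y_n + 1/13·y_{n+1}] ⇒ (1 − 1/13z)y_{n+1} = (1 + 12/13z)y_n
  so R(z) = (1 + 12/13z)/(1 − 1/13z).

Find x<0 with |R(x)|<1.
x=-0.85: |R|=0.2022
R=−1: 1+12/13x = −1+1/13x ⇒ -11/13x=2 ⇒ x=2/(-11/13)=-2.3636
Confirm numerically:
  x=-2.258: |R|=0.92384 <1
  x=-1.871: |R|=0.63560 <1
  x=-1.449: |R|=0.30369 <1
  x=-2.648: |R|=1.19990 >1
  x=-2.618: |R|=1.17915 >1
  x=-2.405: |R|=1.02954 >1
So |R|<1 on (-2.3636, 0).

z* = -2.3636.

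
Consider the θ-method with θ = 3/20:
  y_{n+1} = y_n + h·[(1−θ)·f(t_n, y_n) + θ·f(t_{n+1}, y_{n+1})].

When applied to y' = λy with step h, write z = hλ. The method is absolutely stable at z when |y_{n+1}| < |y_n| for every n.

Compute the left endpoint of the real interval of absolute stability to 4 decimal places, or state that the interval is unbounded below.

z* = -2.8571.

With y'=λy (z=hλ):
  y_{n+1} = y_n + z·[17/20·y_n + 3/20·y_{n+1}] ⇒ (1 − 3/20z)y_{n+1} = (1 + 17/20z)y_n
  Hence R(z) = (1 + 17/20z)/(1 − 3/20z).

Boundary: |R(x)|=1, x<0.
x=-1.78: |R|=0.4049
R=−1: 1+17/20x = −1+3/20x ⇒ -7/10x=2 ⇒ x=2/(-7/10)=-2.8571
Confirm numerically:
  x=-2.721: |R|=0.93232 <1
  x=-2.603: |R|=0.87206 <1
  x=-2.005: |R|=0.54142 <1
  x=-1.393: |R|=0.15224 <1
  x=-3.234: |R|=1.17763 >1
  x=-3.053: |R|=1.09404 >1
  x=-2.884: |R|=1.01312 >1
So |R|<1 on (-2.8571, 0).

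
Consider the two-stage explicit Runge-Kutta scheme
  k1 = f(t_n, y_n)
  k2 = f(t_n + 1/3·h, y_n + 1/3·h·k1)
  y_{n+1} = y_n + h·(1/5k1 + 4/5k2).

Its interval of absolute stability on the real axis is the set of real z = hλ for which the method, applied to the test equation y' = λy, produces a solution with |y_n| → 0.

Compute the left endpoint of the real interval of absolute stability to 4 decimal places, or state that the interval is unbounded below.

Test eqn y'=λy, z=hλ:
  k1=λy_n ⇒ h·k1=z·y_n;  k2=λ(1+1/3z)y_n ⇒ h·k2=z(1+1/3z)y_n
  y_{n+1}/y_n = 1 + 1/5z + 4/5z(1+1/3z) = 1 + z + 4/15z²
  so R(z) = 1 + z + 4/15z².

Boundary: |R(x)|=1, x<0.
x=-0.96: |R|=0.2858
R=1: x+4/15x²=0 ⇒ x=−15/4=-3.7500; min R=1−1/(4·4/15)=0.0625>−1
Confirm numerically:
  x=-1.897: |R|=0.06263 <1
  x=-1.838: |R|=0.06287 <1
  x=-1.549: |R|=0.09084 <1
  x=-4.347: |R|=1.69204 >1
  x=-4.197: |R|=1.50028 >1
  x=-4.172: |R|=1.46949 >1
Interval (-3.7500, 0).

left endpoint -3.7500.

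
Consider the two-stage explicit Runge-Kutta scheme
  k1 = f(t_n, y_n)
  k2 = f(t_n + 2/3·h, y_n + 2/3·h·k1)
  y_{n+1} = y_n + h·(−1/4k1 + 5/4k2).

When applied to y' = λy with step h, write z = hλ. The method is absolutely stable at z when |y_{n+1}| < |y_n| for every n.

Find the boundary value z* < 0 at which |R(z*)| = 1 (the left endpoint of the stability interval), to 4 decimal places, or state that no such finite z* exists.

With y'=λy (z=hλ):
  k1=λy_n ⇒ h·k1=z·y_n;  k2=λ(1+2/3z)y_n ⇒ h·k2=z(1+2/3z)y_n
  y_{n+1}/y_n = 1 − 1/4z + 5/4z(1+2/3z) = 1 + z + 5/6z²
  so R(z) = 1 + z + 5/6z².

Solve |R(x)|<1 on ℝ⁻.
x=-1.14: |R|=0.9430
R=1: x+5/6x²=0 ⇒ x=−6/5=-1.2000; min R=1−1/(4·5/6)=0.7000>−1
Confirm numerically:
  x=-1.124: |R|=0.92881 <1
  x=-0.922: |R|=0.78640 <1
  x=-0.819: |R|=0.73997 <1
  x=-0.811: |R|=0.73710 <1
  x=-1.512: |R|=1.39312 >1
  x=-1.299: |R|=1.10717 >1
Stable set (-1.2000, 0).

z* = -1.2000.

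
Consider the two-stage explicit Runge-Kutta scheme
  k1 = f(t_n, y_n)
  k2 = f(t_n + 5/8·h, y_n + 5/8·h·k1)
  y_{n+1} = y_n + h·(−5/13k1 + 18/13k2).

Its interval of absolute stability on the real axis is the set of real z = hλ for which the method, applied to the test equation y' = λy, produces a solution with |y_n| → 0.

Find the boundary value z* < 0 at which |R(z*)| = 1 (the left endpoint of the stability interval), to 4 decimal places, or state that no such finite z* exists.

Set f=λy, z=hλ:
  k1=λy_n ⇒ h·k1=z·y_n;  k2=λ(1+5/8z)y_n ⇒ h·k2=z(1+5/8z)y_n
  y_{n+1}/y_n = 1 − 5/13z + 18/13z(1+5/8z) = 1 + z + 45/52z²
  ⇒ R(z) = 1 + z + 45/52z².

Find x<0 with |R(x)|<1.
x=-1.08: |R|=0.9294
R=1: x+45/52x²=0 ⇒ x=−52/45=-1.1556; min R=1−1/(4·45/52)=0.7111>−1
Confirm numerically:
  x=-1.086: |R|=0.93463 <1
  x=-0.930: |R|=0.81847 <1
  x=-0.677: |R|=0.71963 <1
  x=-1.384: |R|=1.27361 >1
  x=-1.186: |R|=1.03125 >1
  x=-1.185: |R|=1.03019 >1
Stable set (-1.1556, 0).

z* = -1.1556.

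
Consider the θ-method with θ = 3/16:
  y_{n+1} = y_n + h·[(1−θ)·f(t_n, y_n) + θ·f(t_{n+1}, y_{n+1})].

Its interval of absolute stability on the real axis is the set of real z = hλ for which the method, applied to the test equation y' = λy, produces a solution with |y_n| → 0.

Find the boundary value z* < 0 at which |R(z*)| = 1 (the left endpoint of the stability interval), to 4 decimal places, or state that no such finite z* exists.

z* = -3.2000.

On y'=λy, z=hλ:
  y_{n+1} = y_n + z·[13/16·y_n + 3/16·y_{n+1}] ⇒ (1 − 3/16z)y_{n+1} = (1 + 13/16z)y_n
  R(z) = (1 + 13/16z)/(1 − 3/16z).

Solve |R(x)|<1 on ℝ⁻.
x=-1.51: |R|=0.1768
R=−1: 1+13/16x = −1+3/16x ⇒ -5/8x=2 ⇒ x=2/(-5/8)=-3.2000
Confirm numerically:
  x=-3.117: |R|=0.96726 <1
  x=-3.113: |R|=0.96567 <1
  x=-2.833: |R|=0.85020 <1
  x=-1.786: |R|=0.33795 <1
  x=-3.590: |R|=1.14569 >1
  x=-3.545: |R|=1.12953 >1
Interval (-3.2000, 0).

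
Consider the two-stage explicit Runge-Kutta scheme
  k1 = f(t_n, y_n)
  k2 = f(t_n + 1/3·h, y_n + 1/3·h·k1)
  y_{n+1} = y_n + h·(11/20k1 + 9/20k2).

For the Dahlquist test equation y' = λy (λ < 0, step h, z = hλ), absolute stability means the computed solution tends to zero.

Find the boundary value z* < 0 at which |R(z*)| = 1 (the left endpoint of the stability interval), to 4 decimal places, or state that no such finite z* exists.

left endpoint -6.6667.

With y'=λy (z=hλ):
  k1=λy_n ⇒ h·k1=z·y_n;  k2=λ(1+1/3z)y_n ⇒ h·k2=z(1+1/3z)y_n
  y_{n+1}/y_n = 1 + 11/20z + 9/20z(1+1/3z) = 1 + z + 3/20z²
  ⇒ R(z) = 1 + z + 3/20z².

Boundary: |R(x)|=1, x<0.
x=-1.64: |R|=0.2366
R=1: x+3/20x²=0 ⇒ x=−20/3=-6.6667; min R=1−1/(4·3/20)=-0.6667>−1
Confirm numerically:
  x=-6.458: |R|=0.79786 <1
  x=-4.279: |R|=0.53252 <1
  x=-3.187: |R|=0.66345 <1
  x=-7.195: |R|=1.57020 >1
  x=-7.092: |R|=1.45247 >1
  x=-7.007: |R|=1.35771 >1
Stable set (-6.6667, 0).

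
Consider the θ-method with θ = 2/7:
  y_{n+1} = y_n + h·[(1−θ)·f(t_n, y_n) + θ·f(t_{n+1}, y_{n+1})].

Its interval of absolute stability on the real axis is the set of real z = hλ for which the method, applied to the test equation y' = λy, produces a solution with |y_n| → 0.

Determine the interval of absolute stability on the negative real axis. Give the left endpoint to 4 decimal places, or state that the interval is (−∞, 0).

With y'=λy (z=hλ):
  y_{n+1} = y_n + z·[5/7·y_n + 2/7·y_{n+1}] ⇒ (1 − 2/7z)y_{n+1} = (1 + 5/7z)y_n
  Hence R(z) = (1 + 5/7z)/(1 − 2/7z).

Find x<0 with |R(x)|<1.
x=-1.17: |R|=0.1231
R=−1: 1+5/7x = −1+2/7x ⇒ -3/7x=2 ⇒ x=2/(-3/7)=-4.6667
Confirm numerically:
  x=-4.064: |R|=0.88049 <1
  x=-3.401: |R|=0.72489 <1
  x=-2.051: |R|=0.29319 <1
  x=-4.815: |R|=1.02676 >1
  x=-4.732: |R|=1.01190 >1
So |R|<1 on (-4.6667, 0).

z∈(-4.6667,0).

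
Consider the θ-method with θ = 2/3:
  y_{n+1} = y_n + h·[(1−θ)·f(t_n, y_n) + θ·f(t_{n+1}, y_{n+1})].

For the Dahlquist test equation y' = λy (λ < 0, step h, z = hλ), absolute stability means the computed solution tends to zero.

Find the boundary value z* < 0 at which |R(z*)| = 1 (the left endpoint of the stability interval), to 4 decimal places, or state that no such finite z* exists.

interval (−∞, 0).

Test eqn y'=λy, z=hλ:
  y_{n+1} = y_n + z·[1/3·y_n + 2/3·y_{n+1}] ⇒ (1 − 2/3z)y_{n+1} = (1 + 1/3z)y_n
  R(z) = (1 + 1/3z)/(1 − 2/3z).

Boundary: |R(x)|=1, x<0.
x=-0.48: |R|=0.6364
x=-2: |R|=0.1429
x=-10: |R|=0.3043
x=-100: |R|=0.4778
θ=2/3≥1/2 ⇒ |1+1/3x|<|1−2/3x| ∀x<0 ⇒ interval (−∞,0).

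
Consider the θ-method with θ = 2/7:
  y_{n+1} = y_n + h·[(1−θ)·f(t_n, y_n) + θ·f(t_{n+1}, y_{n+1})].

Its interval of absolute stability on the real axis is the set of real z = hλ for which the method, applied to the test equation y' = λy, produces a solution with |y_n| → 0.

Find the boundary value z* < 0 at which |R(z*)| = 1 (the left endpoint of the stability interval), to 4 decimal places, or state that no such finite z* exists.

left endpoint -4.6667.

On y'=λy, z=hλ:
  y_{n+1} = y_n + z·[5/7·y_n + 2/7·y_{n+1}] ⇒ (1 − 2/7z)y_{n+1} = (1 + 5/7z)y_n
  so R(z) = (1 + 5/7z)/(1 − 2/7z).

Solve |R(x)|<1 on ℝ⁻.
x=-0.63: |R|=0.4661
R=−1: 1+5/7x = −1+2/7x ⇒ -3/7x=2 ⇒ x=2/(-3/7)=-4.6667
Confirm numerically:
  x=-4.493: |R|=0.96741 <1
  x=-3.635: |R|=0.78311 <1
  x=-3.496: |R|=0.74900 <1
  x=-2.694: |R|=0.52228 <1
  x=-5.069: |R|=1.07043 >1
  x=-4.935: |R|=1.04772 >1
  x=-4.745: |R|=1.01425 >1
Stable set (-4.6667, 0).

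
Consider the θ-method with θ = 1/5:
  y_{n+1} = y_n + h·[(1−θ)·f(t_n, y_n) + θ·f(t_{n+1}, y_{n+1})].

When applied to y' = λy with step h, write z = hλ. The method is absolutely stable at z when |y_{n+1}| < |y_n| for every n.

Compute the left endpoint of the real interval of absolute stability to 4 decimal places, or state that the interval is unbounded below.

With y'=λy (z=hλ):
  y_{n+1} = y_n + z·[4/5·y_n + 1/5·y_{n+1}] ⇒ (1 − 1/5z)y_{n+1} = (1 + 4/5z)y_n
  Hence R(z) = (1 + 4/5z)/(1 − 1/5z).

Need |R(x)|<1, x<0.
x=-1.57: |R|=0.1948
R=−1: 1+4/5x = −1+1/5x ⇒ -3/5x=2 ⇒ x=2/(-3/5)=-3.3333
Confirm numerically:
  x=-2.166: |R|=0.51130 <1
  x=-1.735: |R|=0.28805 <1
  x=-1.597: |R|=0.21040 <1
  x=-3.487: |R|=1.05432 >1
  x=-3.426: |R|=1.03299 >1
  x=-3.397: |R|=1.02275 >1
So |R|<1 on (-3.3333, 0).

left endpoint -3.3333.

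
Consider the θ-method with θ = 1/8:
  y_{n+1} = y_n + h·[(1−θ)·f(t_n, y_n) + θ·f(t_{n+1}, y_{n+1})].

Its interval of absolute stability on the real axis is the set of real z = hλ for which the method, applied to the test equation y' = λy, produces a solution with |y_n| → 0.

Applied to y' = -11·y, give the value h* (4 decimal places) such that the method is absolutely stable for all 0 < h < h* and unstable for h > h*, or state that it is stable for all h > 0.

(-2.6667,0); λ=-11 ⇒ h* = (8/3)/11 = 0.2424.

On y'=λy, z=hλ:
  y_{n+1} = y_n + z·[7/8·y_n + 1/8·y_{n+1}] ⇒ (1 − 1/8z)y_{n+1} = (1 + 7/8z)y_n
  so R(z) = (1 + 7/8z)/(1 − 1/8z).

Need |R(x)|<1, x<0.
x=-1.11: |R|=0.0252
R=−1: 1+7/8x = −1+1/8x ⇒ -3/4x=2 ⇒ x=2/(-3/4)=-2.6667
Confirm numerically:
  x=-2.622: |R|=0.97477 <1
  x=-2.609: |R|=0.96739 <1
  x=-2.587: |R|=0.95485 <1
  x=-1.424: |R|=0.20883 <1
  x=-3.260: |R|=1.31616 >1
  x=-2.753: |R|=1.04817 >1
So |R|<1 on (-2.6667, 0).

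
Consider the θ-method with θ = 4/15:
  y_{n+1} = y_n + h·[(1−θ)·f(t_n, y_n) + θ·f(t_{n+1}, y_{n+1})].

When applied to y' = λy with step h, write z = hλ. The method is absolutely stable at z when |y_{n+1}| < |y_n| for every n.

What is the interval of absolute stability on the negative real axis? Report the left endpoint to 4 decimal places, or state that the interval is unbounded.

z∈(-4.2857,0).

Test eqn y'=λy, z=hλ:
  y_{n+1} = y_n + z·[11/15·y_n + 4/15·y_{n+1}] ⇒ (1 − 4/15z)y_{n+1} = (1 + 11/15z)y_n
  R(z) = (1 + 11/15z)/(1 − 4/15z).

Need |R(x)|<1, x<0.
x=-1.33: |R|=0.0182
R=−1: 1+11/15x = −1+4/15x ⇒ -7/15x=2 ⇒ x=2/(-7/15)=-4.2857
Confirm numerically:
  x=-2.624: |R|=0.54377 <1
  x=-1.882: |R|=0.25311 <1
  x=-1.819: |R|=0.22486 <1
  x=-4.828: |R|=1.11063 >1
  x=-4.793: |R|=1.10392 >1
  x=-4.541: |R|=1.05388 >1
Interval (-4.2857, 0).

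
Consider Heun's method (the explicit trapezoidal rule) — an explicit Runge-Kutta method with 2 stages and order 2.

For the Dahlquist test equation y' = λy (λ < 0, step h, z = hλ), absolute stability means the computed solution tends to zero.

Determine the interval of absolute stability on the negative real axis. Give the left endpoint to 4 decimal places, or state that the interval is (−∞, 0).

Set f=λy, z=hλ:
  order 2, 2-stage ⇒ R(z)=1+z+z^2/2
  (e.g. R(-0.72)=0.53920, |R|=0.53920)

Need |R(x)|<1, x<0.
x=-0.72: |R|=0.5392
|R(-1.45)|=0.6013 |R(-1.11)|=0.5060 |R(-1.03)|=0.5005
Bisect:
  x_lo=-2.8211 |R|=2.1582  x_hi=-0.2730 |R|=0.7642
  mid=-1.54706 |R|=0.64964 →hi
  mid=-2.18408 |R|=1.20102 →lo
  mid=-1.86557 |R|=0.87460 →hi
  mid=-2.02482 |R|=1.02513 →lo
  mid=-1.94519 |R|=0.94670 →hi
  mid=-1.98501 |R|=0.98512 →hi
  mid=-2.00491 |R|=1.00493 →lo
  mid=-1.99496 |R|=0.99497 →hi
  mid=-1.99994 |R|=0.99994 →hi
  mid=-2.00243 |R|=1.00243 →lo
  ...
  [-2.00009,-1.99994] ⇒ x*=-2.0000
So |R|<1 on (-2.0000, 0).

z∈(-2.0000,0).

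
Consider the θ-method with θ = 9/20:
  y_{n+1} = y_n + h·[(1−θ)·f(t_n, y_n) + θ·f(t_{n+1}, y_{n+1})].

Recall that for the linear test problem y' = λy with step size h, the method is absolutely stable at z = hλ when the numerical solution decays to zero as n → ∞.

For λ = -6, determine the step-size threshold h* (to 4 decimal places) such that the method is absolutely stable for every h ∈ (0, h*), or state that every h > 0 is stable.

With y'=λy (z=hλ):
  y_{n+1} = y_n + z·[11/20·y_n + 9/20·y_{n+1}] ⇒ (1 − 9/20z)y_{n+1} = (1 + 11/20z)y_n
  ⇒ R(z) = (1 + 11/20z)/(1 − 9/20z).

Need |R(x)|<1, x<0.
x=-0.71: |R|=0.4619
R=−1: 1+11/20x = −1+9/20x ⇒ -1/10x=2 ⇒ x=2/(-1/10)=-20.0000
Confirm numerically:
  x=-18.692: |R|=0.98610 <1
  x=-18.292: |R|=0.98150 <1
  x=-12.873: |R|=0.89508 <1
  x=-9.464: |R|=0.79965 <1
  x=-20.577: |R|=1.00562 >1
  x=-20.458: |R|=1.00449 >1
  x=-20.326: |R|=1.00321 >1
Interval (-20.0000, 0).

(-20.0000,0); λ=-6 ⇒ h* = (20)/6 = 3.3333.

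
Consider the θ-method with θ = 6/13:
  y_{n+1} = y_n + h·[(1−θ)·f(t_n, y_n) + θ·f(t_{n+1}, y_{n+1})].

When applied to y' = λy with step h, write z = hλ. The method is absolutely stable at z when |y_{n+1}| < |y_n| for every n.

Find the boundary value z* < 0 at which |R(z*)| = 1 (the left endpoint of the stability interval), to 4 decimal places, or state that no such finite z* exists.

left endpoint -26.0000.

With y'=λy (z=hλ):
  y_{n+1} = y_n + z·[7/13·y_n + 6/13·y_{n+1}] ⇒ (1 − 6/13z)y_{n+1} = (1 + 7/13z)y_n
  so R(z) = (1 + 7/13z)/(1 − 6/13z).

Solve |R(x)|<1 on ℝ⁻.
x=-0.55: |R|=0.5613
R=−1: 1+7/13x = −1+6/13x ⇒ -1/13x=2 ⇒ x=2/(-1/13)=-26.0000
Confirm numerically:
  x=-24.971: |R|=0.99368 <1
  x=-22.401: |R|=0.97558 <1
  x=-20.450: |R|=0.95910 <1
  x=-17.965: |R|=0.93348 <1
  x=-26.408: |R|=1.00238 >1
  x=-26.104: |R|=1.00061 >1
  x=-26.055: |R|=1.00032 >1
Interval (-26.0000, 0).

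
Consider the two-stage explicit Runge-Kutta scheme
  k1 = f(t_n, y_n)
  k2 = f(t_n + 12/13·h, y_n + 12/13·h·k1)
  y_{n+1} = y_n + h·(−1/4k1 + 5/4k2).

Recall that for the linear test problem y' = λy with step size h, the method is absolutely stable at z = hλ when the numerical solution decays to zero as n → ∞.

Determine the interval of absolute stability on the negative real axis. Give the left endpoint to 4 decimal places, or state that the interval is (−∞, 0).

Test eqn y'=λy, z=hλ:
  k1=λy_n ⇒ h·k1=z·y_n;  k2=λ(1+12/13z)y_n ⇒ h·k2=z(1+12/13z)y_n
  y_{n+1}/y_n = 1 − 1/4z + 5/4z(1+12/13z) = 1 + z + 15/13z²
  Hence R(z) = 1 + z + 15/13z².

Solve |R(x)|<1 on ℝ⁻.
x=-0.86: |R|=0.9934
R=1: x+15/13x²=0 ⇒ x=−13/15=-0.8667; min R=1−1/(4·15/13)=0.7833>−1
Confirm numerically:
  x=-0.753: |R|=0.90124 <1
  x=-0.723: |R|=0.88015 <1
  x=-0.694: |R|=0.86173 <1
  x=-0.688: |R|=0.85817 <1
  x=-1.094: |R|=1.28696 >1
  x=-1.038: |R|=1.20520 >1
Interval (-0.8667, 0).

(-0.8667, 0).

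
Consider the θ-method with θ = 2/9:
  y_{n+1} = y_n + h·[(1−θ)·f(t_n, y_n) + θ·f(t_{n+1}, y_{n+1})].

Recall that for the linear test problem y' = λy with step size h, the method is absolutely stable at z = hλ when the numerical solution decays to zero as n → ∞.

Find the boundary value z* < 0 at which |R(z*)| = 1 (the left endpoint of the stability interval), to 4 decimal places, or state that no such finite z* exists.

With y'=λy (z=hλ):
  y_{n+1} = y_n + z·[7/9·y_n + 2/9·y_{n+1}] ⇒ (1 − 2/9z)y_{n+1} = (1 + 7/9z)y_n
  ⇒ R(z) = (1 + 7/9z)/(1 − 2/9z).

Solve |R(x)|<1 on ℝ⁻.
x=-0.5: |R|=0.5500
R=−1: 1+7/9x = −1+2/9x ⇒ -5/9x=2 ⇒ x=2/(-5/9)=-3.6000
Confirm numerically:
  x=-2.963: |R|=0.78661 <1
  x=-2.960: |R|=0.78552 <1
  x=-2.736: |R|=0.70149 <1
  x=-3.772: |R|=1.05198 >1
  x=-3.653: |R|=1.01625 >1
Interval (-3.6000, 0).

z* = -3.6000.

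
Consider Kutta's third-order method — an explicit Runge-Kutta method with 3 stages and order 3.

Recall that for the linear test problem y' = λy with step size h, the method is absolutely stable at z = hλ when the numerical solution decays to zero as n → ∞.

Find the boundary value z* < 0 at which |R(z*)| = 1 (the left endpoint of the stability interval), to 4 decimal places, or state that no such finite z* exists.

With y'=λy (z=hλ):
  order 3, 3-stage ⇒ R(z)=1+z+z^2/2+z^3/6
  (e.g. R(-0.58)=0.55568, |R|=0.55568)

Boundary: |R(x)|=1, x<0.
x=-0.58: |R|=0.5557
|R(-1.84)|=0.1855 |R(-1.62)|=0.0164 |R(-1.51)|=0.0562
Bisect:
  x_lo=-3.1175 |R|=2.3079  x_hi=-0.2633 |R|=0.7683
  mid=-1.69041 |R|=0.06672 →hi
  mid=-2.40397 |R|=0.82988 →hi
  mid=-2.76075 |R|=1.45683 →lo
  mid=-2.58236 |R|=1.11818 →lo
  mid=-2.49316 |R|=0.96809 →hi
  mid=-2.53776 |R|=1.04161 →lo
  mid=-2.51546 |R|=1.00447 →lo
  mid=-2.50431 |R|=0.98619 →hi
  ...
  [-2.51285,-2.51267] ⇒ x*=-2.5127
So |R|<1 on (-2.5127, 0).

left endpoint -2.5127.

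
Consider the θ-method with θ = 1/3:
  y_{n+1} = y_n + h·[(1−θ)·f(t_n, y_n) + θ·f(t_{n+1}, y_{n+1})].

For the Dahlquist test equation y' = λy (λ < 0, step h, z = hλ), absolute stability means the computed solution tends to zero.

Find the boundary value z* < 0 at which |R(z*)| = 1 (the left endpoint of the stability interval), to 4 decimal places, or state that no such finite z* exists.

z* = -6.0000.

Test eqn y'=λy, z=hλ:
  y_{n+1} = y_n + z·[2/3·y_n + 1/3·y_{n+1}] ⇒ (1 − 1/3z)y_{n+1} = (1 + 2/3z)y_n
  ⇒ R(z) = (1 + 2/3z)/(1 − 1/3z).

Find x<0 with |R(x)|<1.
x=-0.47: |R|=0.5937
R=−1: 1+2/3x = −1+1/3x ⇒ -1/3x=2 ⇒ x=2/(-1/3)=-6.0000
Confirm numerically:
  x=-5.923: |R|=0.99137 <1
  x=-5.373: |R|=0.92512 <1
  x=-2.593: |R|=0.39085 <1
  x=-6.236: |R|=1.02555 >1
  x=-6.234: |R|=1.02534 >1
  x=-6.111: |R|=1.01218 >1
Interval (-6.0000, 0).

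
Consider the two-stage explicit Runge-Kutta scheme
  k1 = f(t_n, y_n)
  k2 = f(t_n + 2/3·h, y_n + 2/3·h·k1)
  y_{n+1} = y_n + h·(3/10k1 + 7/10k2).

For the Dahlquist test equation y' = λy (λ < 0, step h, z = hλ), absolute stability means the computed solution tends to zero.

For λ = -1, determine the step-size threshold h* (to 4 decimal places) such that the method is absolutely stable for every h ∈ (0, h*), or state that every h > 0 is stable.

Test eqn y'=λy, z=hλ:
  k1=λy_n ⇒ h·k1=z·y_n;  k2=λ(1+2/3z)y_n ⇒ h·k2=z(1+2/3z)y_n
  y_{n+1}/y_n = 1 + 3/10z + 7/10z(1+2/3z) = 1 + z + 7/15z²
  Hence R(z) = 1 + z + 7/15z².

Solve |R(x)|<1 on ℝ⁻.
x=-1.38: |R|=0.5087
R=1: x+7/15x²=0 ⇒ x=−15/7=-2.1429; min R=1−1/(4·7/15)=0.4643>−1
Confirm numerically:
  x=-1.792: |R|=0.70659 <1
  x=-1.440: |R|=0.52768 <1
  x=-0.932: |R|=0.47336 <1
  x=-0.902: |R|=0.47768 <1
  x=-2.598: |R|=1.55182 >1
  x=-2.313: |R|=1.18365 >1
So |R|<1 on (-2.1429, 0).

(-2.1429,0); λ=-1 ⇒ h* = (15/7)/1 = 2.1429.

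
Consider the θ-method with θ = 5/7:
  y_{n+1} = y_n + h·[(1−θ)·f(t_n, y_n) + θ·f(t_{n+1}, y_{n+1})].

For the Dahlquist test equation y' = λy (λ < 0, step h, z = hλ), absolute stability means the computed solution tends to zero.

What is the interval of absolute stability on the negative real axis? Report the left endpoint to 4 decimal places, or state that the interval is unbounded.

Set f=λy, z=hλ:
  y_{n+1} = y_n + z·[2/7·y_n + 5/7·y_{n+1}] ⇒ (1 − 5/7z)y_{n+1} = (1 + 2/7z)y_n
  so R(z) = (1 + 2/7z)/(1 − 5/7z).

Need |R(x)|<1, x<0.
x=-0.62: |R|=0.5703
x=-2: |R|=0.1765
x=-10: |R|=0.2281
x=-100: |R|=0.3807
θ=5/7≥1/2 ⇒ |1+2/7x|<|1−5/7x| ∀x<0 ⇒ stable on all of ℝ⁻.

interval (−∞, 0).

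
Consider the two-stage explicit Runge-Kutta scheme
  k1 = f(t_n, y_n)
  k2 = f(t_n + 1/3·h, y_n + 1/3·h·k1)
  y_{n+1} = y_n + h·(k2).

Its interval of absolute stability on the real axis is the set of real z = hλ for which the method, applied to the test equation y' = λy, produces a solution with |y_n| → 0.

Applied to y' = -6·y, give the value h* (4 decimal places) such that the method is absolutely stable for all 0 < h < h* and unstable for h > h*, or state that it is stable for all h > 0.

Test eqn y'=λy, z=hλ:
  k1=λy_n ⇒ h·k1=z·y_n;  k2=λ(1+1/3z)y_n ⇒ h·k2=z(1+1/3z)y_n
  y_{n+1}/y_n = 1 + z(1+1/3z) = 1 + z + 1/3z²
  ⇒ R(z) = 1 + z + 1/3z².

Boundary: |R(x)|=1, x<0.
x=-0.63: |R|=0.5023
R=1: x+1/3x²=0 ⇒ x=−3=-3.0000; min R=1−1/(4·1/3)=0.2500>−1
Confirm numerically:
  x=-1.808: |R|=0.28162 <1
  x=-1.595: |R|=0.25301 <1
  x=-1.252: |R|=0.27050 <1
  x=-3.370: |R|=1.41563 >1
  x=-3.107: |R|=1.11082 >1
So |R|<1 on (-3.0000, 0).

(-3.0000,0); λ=-6 ⇒ h* = (3)/6 = 0.5000.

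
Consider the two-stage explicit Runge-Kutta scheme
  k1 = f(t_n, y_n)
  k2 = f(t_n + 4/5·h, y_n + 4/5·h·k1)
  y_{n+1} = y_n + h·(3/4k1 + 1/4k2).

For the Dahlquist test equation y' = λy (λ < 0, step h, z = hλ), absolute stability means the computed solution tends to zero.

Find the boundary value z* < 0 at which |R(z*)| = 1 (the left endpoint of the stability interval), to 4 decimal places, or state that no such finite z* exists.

left endpoint -5.0000.

Test eqn y'=λy, z=hλ:
  k1=λy_n ⇒ h·k1=z·y_n;  k2=λ(1+4/5z)y_n ⇒ h·k2=z(1+4/5z)y_n
  y_{n+1}/y_n = 1 + 3/4z + 1/4z(1+4/5z) = 1 + z + 1/5z²
  ⇒ R(z) = 1 + z + 1/5z².

Need |R(x)|<1, x<0.
x=-1.28: |R|=0.0477
R=1: x+1/5x²=0 ⇒ x=−5=-5.0000; min R=1−1/(4·1/5)=-0.2500>−1
Confirm numerically:
  x=-4.621: |R|=0.64973 <1
  x=-3.863: |R|=0.12155 <1
  x=-3.849: |R|=0.11396 <1
  x=-3.632: |R|=0.00628 <1
  x=-5.247: |R|=1.25920 >1
  x=-5.229: |R|=1.23949 >1
So |R|<1 on (-5.0000, 0).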